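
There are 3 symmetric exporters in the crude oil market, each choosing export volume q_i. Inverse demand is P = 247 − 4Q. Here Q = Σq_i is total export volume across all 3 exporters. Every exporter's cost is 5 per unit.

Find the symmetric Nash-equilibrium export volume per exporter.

A representative exporter's profit is π_i = q_i(247 − 4Q) − 5q_i, with Q = q_i + Σ_{j≠i} q_j.
First-order condition: 242 − 8q_i − 4Σ_{j≠i} q_j = 0.
Imposing symmetry (q_j = q for all j) turns Σ_{j≠i} q_j into 2q, so 242 = 16q and q = 15.125.

15.125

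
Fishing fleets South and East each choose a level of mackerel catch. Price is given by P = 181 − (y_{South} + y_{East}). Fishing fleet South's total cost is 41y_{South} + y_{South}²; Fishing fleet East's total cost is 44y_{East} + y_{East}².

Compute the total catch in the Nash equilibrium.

55.4

Fishing fleet South's profit: π = y_{South}(181 − (y_{South} + y_{East})) − 41y_{South} − y_{South}².
∂π/∂y_{South} = 140 − 4y_{South} − y_{East} = 0, so y_{South} = 35 − 0.25y_{East}.
By the same steps for East: y_{East} = 34.25 − 0.25y_{South}.
Solving the two reaction functions simultaneously: (1 − (−0.25)(−0.25))y_{South} = 35 − 0.25·34.25, so 0.9375y_{South} = 26.4375 and y_{South} = 28.2.
Then y_{East} = 34.25 − 0.25·28.2 = 27.2.
Total catch: 28.2 + 27.2 = 55.4.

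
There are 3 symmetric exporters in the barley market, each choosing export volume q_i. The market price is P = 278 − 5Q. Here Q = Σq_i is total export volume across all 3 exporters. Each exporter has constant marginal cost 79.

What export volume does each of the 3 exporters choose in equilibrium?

9.95

A representative exporter's profit is π_i = q_i(278 − 5Q) − 79q_i, with Q = q_i + Σ_{j≠i} q_j.
First-order condition: 199 − 10q_i − 5Σ_{j≠i} q_j = 0.
Imposing symmetry (q_j = q for all j) turns Σ_{j≠i} q_j into 2q, so 199 = 20q and q = 9.95.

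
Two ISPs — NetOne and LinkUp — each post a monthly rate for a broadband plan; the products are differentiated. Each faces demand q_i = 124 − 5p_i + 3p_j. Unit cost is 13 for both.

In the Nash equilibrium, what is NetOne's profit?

980

NetOne's profit: π = (p_{NetOne} − 13)(124 − 5p_{NetOne} + 3p_{LinkUp}).
∂π/∂p_{NetOne} = 189 − 10p_{NetOne} + 3p_{LinkUp} = 0 ⇒ p_{NetOne} = 18.9 + 0.3p_{LinkUp}.
Setting p_{NetOne} = p_{LinkUp} in the reaction function: p_{NetOne} = 18.9 + 0.3p_{NetOne}, so p_{NetOne} = 18.9 / 0.7 = 27.
q_{NetOne} = 124 − 5·27 + 3·27 = 70.
Profit = (27 − 13)·70 = 980.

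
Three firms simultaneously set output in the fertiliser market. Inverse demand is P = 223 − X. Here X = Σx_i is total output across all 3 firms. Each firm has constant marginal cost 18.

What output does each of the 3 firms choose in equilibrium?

51.25

A representative firm's profit is π_i = x_i(223 − X) − 18x_i, with X = x_i + Σ_{j≠i} x_j.
First-order condition: 205 − 2x_i − Σ_{j≠i} x_j = 0.
In a symmetric equilibrium every firm chooses the same x, so Σ_{j≠i} x_j = 2x. The condition becomes 205 − 4x = 0, giving x = 205/4 = 51.25.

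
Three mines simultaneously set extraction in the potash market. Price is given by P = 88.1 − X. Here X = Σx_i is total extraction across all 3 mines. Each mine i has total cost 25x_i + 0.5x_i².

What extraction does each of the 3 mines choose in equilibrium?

12.62

A representative mine's profit is π_i = x_i(88.1 − X) − 25x_i − 0.5x_i², with X = x_i + Σ_{j≠i} x_j.
First-order condition: 63.1 − 3x_i − Σ_{j≠i} x_j = 0.
In a symmetric equilibrium every mine chooses the same x, so Σ_{j≠i} x_j = 2x. The condition becomes 63.1 − 5x = 0, giving x = 63.1/5 = 12.62.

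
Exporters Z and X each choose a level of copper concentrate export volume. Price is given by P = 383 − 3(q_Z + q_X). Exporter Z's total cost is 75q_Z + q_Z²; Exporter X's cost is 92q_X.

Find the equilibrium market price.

200

Exporter Z's profit: π = q_Z(383 − 3(q_Z + q_X)) − 75q_Z − q_Z².
∂π/∂q_Z = 308 − 8q_Z − 3q_X = 0, so q_Z = 38.5 − 0.375q_X.
For X: ∂π/∂q_X = 291 − 6q_X − 3q_Z = 0 ⇒ q_X = 48.5 − 0.5q_Z.
Solving the two reaction functions simultaneously: (1 − (−0.375)(−0.5))q_Z = 38.5 − 0.375·48.5, so 0.8125q_Z = 20.3125 and q_Z = 25.
Then q_X = 48.5 − 0.5·25 = 36.
Equilibrium price: P = 383 − 3·61 = 200.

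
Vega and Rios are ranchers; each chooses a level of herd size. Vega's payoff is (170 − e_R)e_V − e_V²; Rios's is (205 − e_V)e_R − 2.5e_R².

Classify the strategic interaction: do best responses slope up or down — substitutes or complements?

strategic substitutes

Expanding Vega's payoff: 170e_V − e_Re_V − e_V².
∂π/∂e_V = 170 − e_R − 2e_V = 0, so e_V = 85 − 0.5e_R.
The best-response slope de_V/de_R = −0.5 < 0: the reaction function is downward-sloping, so the choices are strategic substitutes.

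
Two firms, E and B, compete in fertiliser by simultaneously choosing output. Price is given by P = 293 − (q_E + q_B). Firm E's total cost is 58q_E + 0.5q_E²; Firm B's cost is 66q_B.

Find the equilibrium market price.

155.2

Firm E's profit: π = q_E(293 − (q_E + q_B)) − 58q_E − 0.5q_E².
∂π/∂q_E = 235 − 3q_E − q_B = 0, so q_E = 235/3 − (1/3)q_B.
For B: ∂π/∂q_B = 227 − 2q_B − q_E = 0 ⇒ q_B = 113.5 − 0.5q_E.
Plugging q_B into E's best response: q_E = 235/3 − (1/3)(113.5 − 0.5q_E) ⇒ (5/6)q_E = 40.5, so q_E = 48.6.
Then q_B = 113.5 − 0.5·48.6 = 89.2.
Equilibrium price: P = 293 − 137.8 = 155.2.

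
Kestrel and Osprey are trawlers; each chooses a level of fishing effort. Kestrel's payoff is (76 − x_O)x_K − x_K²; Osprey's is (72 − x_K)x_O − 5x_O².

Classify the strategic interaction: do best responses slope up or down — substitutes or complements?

strategic substitutes

Expanding Kestrel's payoff: 76x_K − x_Ox_K − x_K².
∂π/∂x_K = 76 − x_O − 2x_K = 0, so x_K = 38 − 0.5x_O.
The best-response slope dx_K/dx_O = −0.5 < 0: the reaction function is downward-sloping, so the choices are strategic substitutes.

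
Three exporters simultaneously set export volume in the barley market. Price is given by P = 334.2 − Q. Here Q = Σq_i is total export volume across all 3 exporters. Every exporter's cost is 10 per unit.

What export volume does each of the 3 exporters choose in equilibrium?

A representative exporter's profit is π_i = q_i(334.2 − Q) − 10q_i, with Q = q_i + Σ_{j≠i} q_j.
First-order condition: 324.2 − 2q_i − Σ_{j≠i} q_j = 0.
Imposing symmetry (q_j = q for all j) turns Σ_{j≠i} q_j into 2q, so 324.2 = 4q and q = 81.05.

81.05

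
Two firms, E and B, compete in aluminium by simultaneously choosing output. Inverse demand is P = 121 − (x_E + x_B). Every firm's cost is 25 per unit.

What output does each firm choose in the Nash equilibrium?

Firm E's profit: π = x_E(121 − (x_E + x_B)) − 25x_E.
∂π/∂x_E = 96 − 2x_E − x_B = 0, so x_E = 48 − 0.5x_B.
By symmetry x_B = x_E; substituting into the reaction function, 1.5x_E = 48 and x_E = 32.

32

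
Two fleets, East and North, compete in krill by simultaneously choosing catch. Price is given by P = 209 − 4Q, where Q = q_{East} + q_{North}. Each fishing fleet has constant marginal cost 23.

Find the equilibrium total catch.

Fishing fleet East's profit: π = q_{East}(209 − 4(q_{East} + q_{North})) − 23q_{East}.
∂π/∂q_{East} = 186 − 8q_{East} − 4q_{North} = 0, so q_{East} = 23.25 − 0.5q_{North}.
Setting q_{East} = q_{North} in the reaction function: q_{East} = 23.25 − 0.5q_{East}, so q_{East} = 23.25 / 1.5 = 15.5.
Total catch: 15.5 + 15.5 = 31.

31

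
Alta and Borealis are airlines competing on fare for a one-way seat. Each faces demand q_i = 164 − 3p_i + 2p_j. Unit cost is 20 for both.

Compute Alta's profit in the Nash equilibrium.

3888

Alta's profit: π = (p_{Alta} − 20)(164 − 3p_{Alta} + 2p_{Borealis}).
∂π/∂p_{Alta} = 224 − 6p_{Alta} + 2p_{Borealis} = 0 ⇒ p_{Alta} = 112/3 + (1/3)p_{Borealis}.
The game is symmetric, so in equilibrium p_{Borealis} = p_{Alta}: the reaction function gives (2/3)p_{Alta} = 112/3, hence p_{Alta} = 56.
q_{Alta} = 164 − 3·56 + 2·56 = 108.
Profit = (56 − 20)·108 = 3888.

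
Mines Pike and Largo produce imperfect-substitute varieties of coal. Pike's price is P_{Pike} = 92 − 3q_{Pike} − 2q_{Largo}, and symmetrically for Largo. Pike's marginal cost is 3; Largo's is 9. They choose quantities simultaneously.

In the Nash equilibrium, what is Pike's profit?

Mine Pike's profit: π = q_{Pike}(92 − 3q_{Pike} − 2q_{Largo}) − 3q_{Pike}.
∂π/∂q_{Pike} = 89 − 6q_{Pike} − 2q_{Largo} = 0 ⇒ q_{Pike} = 89/6 − (1/3)q_{Largo}.
Similarly q_{Largo} = 83/6 − (1/3)q_{Pike}.
Solving the two reaction functions simultaneously: (1 − (−1/3)(−1/3))q_{Pike} = 89/6 − (1/3)·(83/6), so (8/9)q_{Pike} = 92/9 and q_{Pike} = 11.5.
Then q_{Largo} = 83/6 − (1/3)·11.5 = 10.
P_{Pike} = 92 − 3·11.5 − 2·10 = 37.5.
Profit = (37.5 − 3)·11.5 = 396.75.

396.75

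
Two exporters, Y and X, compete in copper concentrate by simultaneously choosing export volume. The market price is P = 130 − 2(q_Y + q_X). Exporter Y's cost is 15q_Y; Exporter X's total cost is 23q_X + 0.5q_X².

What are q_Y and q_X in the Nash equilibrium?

22.5625, 12.375

Exporter Y's profit: π = q_Y(130 − 2(q_Y + q_X)) − 15q_Y.
∂π/∂q_Y = 115 − 4q_Y − 2q_X = 0, so q_Y = 28.75 − 0.5q_X.
For X: ∂π/∂q_X = 107 − 5q_X − 2q_Y = 0 ⇒ q_X = 21.4 − 0.4q_Y.
Substituting the second reaction function into the first: q_Y = 28.75 − 0.5(21.4 − 0.4q_Y), which gives 0.8q_Y = 18.05 ⇒ q_Y = 22.5625.
Then q_X = 21.4 − 0.4·22.5625 = 12.375.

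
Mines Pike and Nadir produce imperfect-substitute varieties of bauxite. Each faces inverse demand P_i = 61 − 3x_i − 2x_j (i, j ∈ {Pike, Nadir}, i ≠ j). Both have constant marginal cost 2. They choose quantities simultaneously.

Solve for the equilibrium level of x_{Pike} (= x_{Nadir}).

7.375

Mine Pike's profit: π = x_{Pike}(61 − 3x_{Pike} − 2x_{Nadir}) − 2x_{Pike}.
∂π/∂x_{Pike} = 59 − 6x_{Pike} − 2x_{Nadir} = 0 ⇒ x_{Pike} = 59/6 − (1/3)x_{Nadir}.
The game is symmetric, so in equilibrium x_{Nadir} = x_{Pike}: the reaction function gives (4/3)x_{Pike} = 59/6, hence x_{Pike} = 7.375.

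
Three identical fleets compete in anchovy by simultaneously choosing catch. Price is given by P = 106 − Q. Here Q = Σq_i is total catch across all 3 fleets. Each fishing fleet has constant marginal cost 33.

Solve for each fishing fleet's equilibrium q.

18.25

A representative fishing fleet's profit is π_i = q_i(106 − Q) − 33q_i, with Q = q_i + Σ_{j≠i} q_j.
First-order condition: 73 − 2q_i − Σ_{j≠i} q_j = 0.
With identical fishing fleets, set every q_j = q: then 73 − 2q − 2q = 0, i.e. q = 73/4 = 18.25.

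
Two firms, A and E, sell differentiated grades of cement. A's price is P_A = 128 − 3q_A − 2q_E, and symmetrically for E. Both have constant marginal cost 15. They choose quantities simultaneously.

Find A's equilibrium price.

Firm A's profit: π = q_A(128 − 3q_A − 2q_E) − 15q_A.
∂π/∂q_A = 113 − 6q_A − 2q_E = 0 ⇒ q_A = 113/6 − (1/3)q_E.
The game is symmetric, so in equilibrium q_E = q_A: the reaction function gives (4/3)q_A = 113/6, hence q_A = 14.125.
P_A = 128 − 3·14.125 − 2·14.125 = 57.375.

57.375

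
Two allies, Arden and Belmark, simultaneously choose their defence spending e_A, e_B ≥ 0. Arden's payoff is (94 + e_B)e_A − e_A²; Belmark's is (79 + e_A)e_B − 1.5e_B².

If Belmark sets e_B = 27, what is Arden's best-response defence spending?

Expanding Arden's payoff: 94e_A + e_Be_A − e_A².
∂π/∂e_A = 94 + e_B − 2e_A = 0, so e_A = 47 + 0.5e_B.
At e_B = 27: e_A = 47 + 0.5·27 = 60.5.

60.5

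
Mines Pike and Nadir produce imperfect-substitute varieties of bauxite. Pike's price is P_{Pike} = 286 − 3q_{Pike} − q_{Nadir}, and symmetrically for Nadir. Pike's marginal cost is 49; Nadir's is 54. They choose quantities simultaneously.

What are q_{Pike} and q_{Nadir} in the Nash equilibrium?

34, 33

Mine Pike's profit: π = q_{Pike}(286 − 3q_{Pike} − q_{Nadir}) − 49q_{Pike}.
∂π/∂q_{Pike} = 237 − 6q_{Pike} − q_{Nadir} = 0 ⇒ q_{Pike} = 39.5 − (1/6)q_{Nadir}.
Similarly q_{Nadir} = 116/3 − (1/6)q_{Pike}.
Plugging q_{Nadir} into Pike's best response: q_{Pike} = 39.5 − (1/6)(116/3 − (1/6)q_{Pike}) ⇒ (35/36)q_{Pike} = 595/18, so q_{Pike} = 34.
Then q_{Nadir} = 116/3 − (1/6)·34 = 33.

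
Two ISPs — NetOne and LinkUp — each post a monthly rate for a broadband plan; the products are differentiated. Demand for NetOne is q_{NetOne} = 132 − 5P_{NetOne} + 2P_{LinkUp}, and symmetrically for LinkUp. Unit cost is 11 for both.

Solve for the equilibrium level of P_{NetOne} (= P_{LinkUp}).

23.375

NetOne's profit: π = (P_{NetOne} − 11)(132 − 5P_{NetOne} + 2P_{LinkUp}).
∂π/∂P_{NetOne} = 187 − 10P_{NetOne} + 2P_{LinkUp} = 0 ⇒ P_{NetOne} = 18.7 + 0.2P_{LinkUp}.
The game is symmetric, so in equilibrium P_{LinkUp} = P_{NetOne}: the reaction function gives 0.8P_{NetOne} = 18.7, hence P_{NetOne} = 23.375.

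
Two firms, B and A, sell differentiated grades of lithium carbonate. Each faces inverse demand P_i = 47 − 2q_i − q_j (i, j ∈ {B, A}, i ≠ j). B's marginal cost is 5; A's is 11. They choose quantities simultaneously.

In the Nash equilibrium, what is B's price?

Firm B's profit: π = q_B(47 − 2q_B − q_A) − 5q_B.
∂π/∂q_B = 42 − 4q_B − q_A = 0 ⇒ q_B = 10.5 − 0.25q_A.
Similarly q_A = 9 − 0.25q_B.
Solving the two reaction functions simultaneously: (1 − (−0.25)(−0.25))q_B = 10.5 − 0.25·9, so 0.9375q_B = 8.25 and q_B = 8.8.
Then q_A = 9 − 0.25·8.8 = 6.8.
P_B = 47 − 2·8.8 − 6.8 = 22.6.

22.6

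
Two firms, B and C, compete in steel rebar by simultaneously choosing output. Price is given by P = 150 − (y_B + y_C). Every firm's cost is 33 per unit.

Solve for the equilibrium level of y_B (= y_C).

39

Firm B's profit: π = y_B(150 − (y_B + y_C)) − 33y_B.
∂π/∂y_B = 117 − 2y_B − y_C = 0, so y_B = 58.5 − 0.5y_C.
By symmetry y_C = y_B; substituting into the reaction function, 1.5y_B = 58.5 and y_B = 39.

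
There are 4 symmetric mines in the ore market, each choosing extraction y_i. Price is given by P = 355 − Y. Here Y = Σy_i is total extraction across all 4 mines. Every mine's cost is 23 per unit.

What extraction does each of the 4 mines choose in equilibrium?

A representative mine's profit is π_i = y_i(355 − Y) − 23y_i, with Y = y_i + Σ_{j≠i} y_j.
First-order condition: 332 − 2y_i − Σ_{j≠i} y_j = 0.
In a symmetric equilibrium every mine chooses the same y, so Σ_{j≠i} y_j = 3y. The condition becomes 332 − 5y = 0, giving y = 332/5 = 66.4.

66.4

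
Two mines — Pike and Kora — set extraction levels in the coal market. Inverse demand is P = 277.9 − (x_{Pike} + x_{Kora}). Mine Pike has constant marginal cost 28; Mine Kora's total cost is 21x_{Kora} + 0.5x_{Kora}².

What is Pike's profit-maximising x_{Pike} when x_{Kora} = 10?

119.95

Mine Pike's profit: π = x_{Pike}(277.9 − (x_{Pike} + x_{Kora})) − 28x_{Pike}.
∂π/∂x_{Pike} = 249.9 − 2x_{Pike} − x_{Kora} = 0, so x_{Pike} = 124.95 − 0.5x_{Kora}.
At x_{Kora} = 10: x_{Pike} = 124.95 − 0.5·10 = 119.95.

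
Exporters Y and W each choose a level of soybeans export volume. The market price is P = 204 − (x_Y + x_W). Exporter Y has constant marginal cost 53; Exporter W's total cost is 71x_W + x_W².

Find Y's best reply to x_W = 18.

66.5

Exporter Y's profit: π = x_Y(204 − (x_Y + x_W)) − 53x_Y.
∂π/∂x_Y = 151 − 2x_Y − x_W = 0, so x_Y = 75.5 − 0.5x_W.
At x_W = 18: x_Y = 75.5 − 0.5·18 = 66.5.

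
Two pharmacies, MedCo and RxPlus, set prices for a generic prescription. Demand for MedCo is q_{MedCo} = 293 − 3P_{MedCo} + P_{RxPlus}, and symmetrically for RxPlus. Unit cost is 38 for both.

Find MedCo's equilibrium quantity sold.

130.2

MedCo's profit: π = (P_{MedCo} − 38)(293 − 3P_{MedCo} + P_{RxPlus}).
∂π/∂P_{MedCo} = 407 − 6P_{MedCo} + P_{RxPlus} = 0 ⇒ P_{MedCo} = 407/6 + (1/6)P_{RxPlus}.
Setting P_{MedCo} = P_{RxPlus} in the reaction function: P_{MedCo} = 407/6 + (1/6)P_{MedCo}, so P_{MedCo} = (407/6) / (5/6) = 81.4.
q_{MedCo} = 293 − 3·81.4 + 81.4 = 130.2.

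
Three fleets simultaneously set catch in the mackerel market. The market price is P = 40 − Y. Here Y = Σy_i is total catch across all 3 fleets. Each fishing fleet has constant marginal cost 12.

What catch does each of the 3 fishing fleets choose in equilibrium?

A representative fishing fleet's profit is π_i = y_i(40 − Y) − 12y_i, with Y = y_i + Σ_{j≠i} y_j.
First-order condition: 28 − 2y_i − Σ_{j≠i} y_j = 0.
In a symmetric equilibrium every fishing fleet chooses the same y, so Σ_{j≠i} y_j = 2y. The condition becomes 28 − 4y = 0, giving y = 28/4 = 7.

7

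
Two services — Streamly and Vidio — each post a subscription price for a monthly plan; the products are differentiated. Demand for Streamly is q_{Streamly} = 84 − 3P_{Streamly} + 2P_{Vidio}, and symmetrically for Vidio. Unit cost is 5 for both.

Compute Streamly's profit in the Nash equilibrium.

1170.1875

Streamly's profit: π = (P_{Streamly} − 5)(84 − 3P_{Streamly} + 2P_{Vidio}).
∂π/∂P_{Streamly} = 99 − 6P_{Streamly} + 2P_{Vidio} = 0 ⇒ P_{Streamly} = 16.5 + (1/3)P_{Vidio}.
By symmetry P_{Vidio} = P_{Streamly}; substituting into the reaction function, (2/3)P_{Streamly} = 16.5 and P_{Streamly} = 24.75.
q_{Streamly} = 84 − 3·24.75 + 2·24.75 = 59.25.
Profit = (24.75 − 5)·59.25 = 1170.1875.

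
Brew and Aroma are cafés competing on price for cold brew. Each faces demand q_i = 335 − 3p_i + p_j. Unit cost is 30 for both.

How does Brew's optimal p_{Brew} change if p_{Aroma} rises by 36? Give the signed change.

Brew's profit: π = (p_{Brew} − 30)(335 − 3p_{Brew} + p_{Aroma}).
∂π/∂p_{Brew} = 425 − 6p_{Brew} + p_{Aroma} = 0 ⇒ p_{Brew} = 425/6 + (1/6)p_{Aroma}.
The reaction-function slope is 1/6, so a 36-unit rise in p_{Aroma} moves p_{Brew} by 1/6 × 36 = 6. Brew's best response rises — the actions are strategic complements.

6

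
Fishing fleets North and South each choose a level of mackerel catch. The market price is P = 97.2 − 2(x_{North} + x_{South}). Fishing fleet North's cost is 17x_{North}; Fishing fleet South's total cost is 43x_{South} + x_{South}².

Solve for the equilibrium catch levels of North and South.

18.64, 2.82

Fishing fleet North's profit: π = x_{North}(97.2 − 2(x_{North} + x_{South})) − 17x_{North}.
∂π/∂x_{North} = 80.2 − 4x_{North} − 2x_{South} = 0, so x_{North} = 20.05 − 0.5x_{South}.
For South: ∂π/∂x_{South} = 54.2 − 6x_{South} − 2x_{North} = 0 ⇒ x_{South} = 271/30 − (1/3)x_{North}.
Plugging x_{South} into North's best response: x_{North} = 20.05 − 0.5(271/30 − (1/3)x_{North}) ⇒ (5/6)x_{North} = 233/15, so x_{North} = 18.64.
Then x_{South} = 271/30 − (1/3)·18.64 = 2.82.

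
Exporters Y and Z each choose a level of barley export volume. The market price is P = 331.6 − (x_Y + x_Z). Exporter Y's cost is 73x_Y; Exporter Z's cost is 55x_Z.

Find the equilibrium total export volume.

178.4

Exporter Y's profit: π = x_Y(331.6 − (x_Y + x_Z)) − 73x_Y.
∂π/∂x_Y = 258.6 − 2x_Y − x_Z = 0, so x_Y = 129.3 − 0.5x_Z.
By the same steps for Z: x_Z = 138.3 − 0.5x_Y.
Solving the two reaction functions simultaneously: (1 − (−0.5)(−0.5))x_Y = 129.3 − 0.5·138.3, so 0.75x_Y = 60.15 and x_Y = 80.2.
Then x_Z = 138.3 − 0.5·80.2 = 98.2.
Total export volume: 80.2 + 98.2 = 178.4.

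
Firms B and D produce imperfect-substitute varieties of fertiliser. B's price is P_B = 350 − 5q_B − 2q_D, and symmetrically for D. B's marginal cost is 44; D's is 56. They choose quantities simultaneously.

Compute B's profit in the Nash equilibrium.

3315.3125

Firm B's profit: π = q_B(350 − 5q_B − 2q_D) − 44q_B.
∂π/∂q_B = 306 − 10q_B − 2q_D = 0 ⇒ q_B = 30.6 − 0.2q_D.
Similarly q_D = 29.4 − 0.2q_B.
Substituting the second reaction function into the first: q_B = 30.6 − 0.2(29.4 − 0.2q_B), which gives 0.96q_B = 24.72 ⇒ q_B = 25.75.
Then q_D = 29.4 − 0.2·25.75 = 24.25.
P_B = 350 − 5·25.75 − 2·24.25 = 172.75.
Profit = (172.75 − 44)·25.75 = 3315.3125.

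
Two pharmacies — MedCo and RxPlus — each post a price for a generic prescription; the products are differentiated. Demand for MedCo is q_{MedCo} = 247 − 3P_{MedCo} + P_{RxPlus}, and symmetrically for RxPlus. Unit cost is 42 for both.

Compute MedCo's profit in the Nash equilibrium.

3188.28

MedCo's profit: π = (P_{MedCo} − 42)(247 − 3P_{MedCo} + P_{RxPlus}).
∂π/∂P_{MedCo} = 373 − 6P_{MedCo} + P_{RxPlus} = 0 ⇒ P_{MedCo} = 373/6 + (1/6)P_{RxPlus}.
The game is symmetric, so in equilibrium P_{RxPlus} = P_{MedCo}: the reaction function gives (5/6)P_{MedCo} = 373/6, hence P_{MedCo} = 74.6.
q_{MedCo} = 247 − 3·74.6 + 74.6 = 97.8.
Profit = (74.6 − 42)·97.8 = 3188.28.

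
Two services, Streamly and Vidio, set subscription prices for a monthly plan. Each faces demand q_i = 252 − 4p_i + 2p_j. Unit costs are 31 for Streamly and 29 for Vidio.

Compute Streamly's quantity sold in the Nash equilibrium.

Streamly's profit: π = (p_{Streamly} − 31)(252 − 4p_{Streamly} + 2p_{Vidio}).
∂π/∂p_{Streamly} = 376 − 8p_{Streamly} + 2p_{Vidio} = 0 ⇒ p_{Streamly} = 47 + 0.25p_{Vidio}.
Similarly p_{Vidio} = 46 + 0.25p_{Streamly}.
Substituting the second reaction function into the first: p_{Streamly} = 47 + 0.25(46 + 0.25p_{Streamly}), which gives 0.9375p_{Streamly} = 58.5 ⇒ p_{Streamly} = 62.4.
Then p_{Vidio} = 46 + 0.25·62.4 = 61.6.
q_{Streamly} = 252 − 4·62.4 + 2·61.6 = 125.6.

125.6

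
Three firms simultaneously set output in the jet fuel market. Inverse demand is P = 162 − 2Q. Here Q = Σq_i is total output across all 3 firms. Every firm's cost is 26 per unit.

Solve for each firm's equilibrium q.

A representative firm's profit is π_i = q_i(162 − 2Q) − 26q_i, with Q = q_i + Σ_{j≠i} q_j.
First-order condition: 136 − 4q_i − 2Σ_{j≠i} q_j = 0.
In a symmetric equilibrium every firm chooses the same q, so Σ_{j≠i} q_j = 2q. The condition becomes 136 − 8q = 0, giving q = 136/8 = 17.

17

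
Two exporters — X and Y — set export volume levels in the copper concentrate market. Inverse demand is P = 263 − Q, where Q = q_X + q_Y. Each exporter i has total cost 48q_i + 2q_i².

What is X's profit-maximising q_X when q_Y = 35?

Exporter X's profit: π = q_X(263 − (q_X + q_Y)) − 48q_X − 2q_X².
∂π/∂q_X = 215 − 6q_X − q_Y = 0, so q_X = 215/6 − (1/6)q_Y.
At q_Y = 35: q_X = 215/6 − (1/6)·35 = 30.

30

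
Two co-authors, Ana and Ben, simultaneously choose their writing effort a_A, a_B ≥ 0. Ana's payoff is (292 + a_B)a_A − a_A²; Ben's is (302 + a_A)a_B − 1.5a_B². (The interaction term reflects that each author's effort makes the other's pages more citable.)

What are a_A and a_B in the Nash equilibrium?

235.6, 179.2

Expanding Ana's payoff: 292a_A + a_Ba_A − a_A².
∂π/∂a_A = 292 + a_B − 2a_A = 0, so a_A = 146 + 0.5a_B.
Likewise for Ben: a_B = 302/3 + (1/3)a_A.
Solving the two reaction functions simultaneously: (1 − (0.5)(1/3))a_A = 146 + 0.5·(302/3), so (5/6)a_A = 589/3 and a_A = 235.6.
Then a_B = 302/3 + (1/3)·235.6 = 179.2.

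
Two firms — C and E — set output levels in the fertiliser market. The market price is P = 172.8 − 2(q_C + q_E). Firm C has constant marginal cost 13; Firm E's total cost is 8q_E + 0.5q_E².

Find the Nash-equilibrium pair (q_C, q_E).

29.3375, 21.225

Firm C's profit: π = q_C(172.8 − 2(q_C + q_E)) − 13q_C.
∂π/∂q_C = 159.8 − 4q_C − 2q_E = 0, so q_C = 39.95 − 0.5q_E.
For E: ∂π/∂q_E = 164.8 − 5q_E − 2q_C = 0 ⇒ q_E = 32.96 − 0.4q_C.
Substituting the second reaction function into the first: q_C = 39.95 − 0.5(32.96 − 0.4q_C), which gives 0.8q_C = 23.47 ⇒ q_C = 29.3375.
Then q_E = 32.96 − 0.4·29.3375 = 21.225.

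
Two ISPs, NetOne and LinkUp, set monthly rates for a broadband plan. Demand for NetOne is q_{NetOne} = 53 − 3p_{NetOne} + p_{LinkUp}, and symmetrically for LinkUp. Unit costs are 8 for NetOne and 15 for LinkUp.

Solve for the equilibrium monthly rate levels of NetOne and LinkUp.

NetOne's profit: π = (p_{NetOne} − 8)(53 − 3p_{NetOne} + p_{LinkUp}).
∂π/∂p_{NetOne} = 77 − 6p_{NetOne} + p_{LinkUp} = 0 ⇒ p_{NetOne} = 77/6 + (1/6)p_{LinkUp}.
Similarly p_{LinkUp} = 49/3 + (1/6)p_{NetOne}.
Substituting the second reaction function into the first: p_{NetOne} = 77/6 + (1/6)(49/3 + (1/6)p_{NetOne}), which gives (35/36)p_{NetOne} = 140/9 ⇒ p_{NetOne} = 16.
Then p_{LinkUp} = 49/3 + (1/6)·16 = 19.

16, 19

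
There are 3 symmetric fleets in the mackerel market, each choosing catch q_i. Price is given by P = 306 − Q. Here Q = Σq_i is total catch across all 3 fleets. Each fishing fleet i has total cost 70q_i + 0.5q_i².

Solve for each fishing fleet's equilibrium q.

A representative fishing fleet's profit is π_i = q_i(306 − Q) − 70q_i − 0.5q_i², with Q = q_i + Σ_{j≠i} q_j.
First-order condition: 236 − 3q_i − Σ_{j≠i} q_j = 0.
With identical fishing fleets, set every q_j = q: then 236 − 3q − 2q = 0, i.e. q = 236/5 = 47.2.

47.2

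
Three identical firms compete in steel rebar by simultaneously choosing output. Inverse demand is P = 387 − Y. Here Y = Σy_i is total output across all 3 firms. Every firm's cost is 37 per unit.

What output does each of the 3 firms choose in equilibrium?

A representative firm's profit is π_i = y_i(387 − Y) − 37y_i, with Y = y_i + Σ_{j≠i} y_j.
First-order condition: 350 − 2y_i − Σ_{j≠i} y_j = 0.
Imposing symmetry (y_j = y for all j) turns Σ_{j≠i} y_j into 2y, so 350 = 4y and y = 87.5.

87.5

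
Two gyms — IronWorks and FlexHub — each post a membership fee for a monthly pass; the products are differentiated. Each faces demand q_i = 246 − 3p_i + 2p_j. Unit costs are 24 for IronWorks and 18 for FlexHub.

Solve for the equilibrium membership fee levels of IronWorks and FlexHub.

78.375, 76.125

IronWorks's profit: π = (p_{IronWorks} − 24)(246 − 3p_{IronWorks} + 2p_{FlexHub}).
∂π/∂p_{IronWorks} = 318 − 6p_{IronWorks} + 2p_{FlexHub} = 0 ⇒ p_{IronWorks} = 53 + (1/3)p_{FlexHub}.
Similarly p_{FlexHub} = 50 + (1/3)p_{IronWorks}.
Plugging p_{FlexHub} into IronWorks's best response: p_{IronWorks} = 53 + (1/3)(50 + (1/3)p_{IronWorks}) ⇒ (8/9)p_{IronWorks} = 209/3, so p_{IronWorks} = 78.375.
Then p_{FlexHub} = 50 + (1/3)·78.375 = 76.125.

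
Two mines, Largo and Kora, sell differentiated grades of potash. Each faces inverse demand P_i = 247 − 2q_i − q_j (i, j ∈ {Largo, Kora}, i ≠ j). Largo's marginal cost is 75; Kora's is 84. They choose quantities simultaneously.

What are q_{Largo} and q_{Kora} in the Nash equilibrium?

35, 32

Mine Largo's profit: π = q_{Largo}(247 − 2q_{Largo} − q_{Kora}) − 75q_{Largo}.
∂π/∂q_{Largo} = 172 − 4q_{Largo} − q_{Kora} = 0 ⇒ q_{Largo} = 43 − 0.25q_{Kora}.
Similarly q_{Kora} = 40.75 − 0.25q_{Largo}.
Plugging q_{Kora} into Largo's best response: q_{Largo} = 43 − 0.25(40.75 − 0.25q_{Largo}) ⇒ 0.9375q_{Largo} = 32.8125, so q_{Largo} = 35.
Then q_{Kora} = 40.75 − 0.25·35 = 32.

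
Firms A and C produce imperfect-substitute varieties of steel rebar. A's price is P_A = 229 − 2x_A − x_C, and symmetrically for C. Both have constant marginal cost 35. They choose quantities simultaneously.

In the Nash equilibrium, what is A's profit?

Firm A's profit: π = x_A(229 − 2x_A − x_C) − 35x_A.
∂π/∂x_A = 194 − 4x_A − x_C = 0 ⇒ x_A = 48.5 − 0.25x_C.
Setting x_A = x_C in the reaction function: x_A = 48.5 − 0.25x_A, so x_A = 48.5 / 1.25 = 38.8.
P_A = 229 − 2·38.8 − 38.8 = 112.6.
Profit = (112.6 − 35)·38.8 = 3010.88.

3010.88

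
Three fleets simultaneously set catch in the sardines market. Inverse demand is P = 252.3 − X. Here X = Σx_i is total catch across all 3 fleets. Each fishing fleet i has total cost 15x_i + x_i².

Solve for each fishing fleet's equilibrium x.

A representative fishing fleet's profit is π_i = x_i(252.3 − X) − 15x_i − x_i², with X = x_i + Σ_{j≠i} x_j.
First-order condition: 237.3 − 4x_i − Σ_{j≠i} x_j = 0.
Imposing symmetry (x_j = x for all j) turns Σ_{j≠i} x_j into 2x, so 237.3 = 6x and x = 39.55.

39.55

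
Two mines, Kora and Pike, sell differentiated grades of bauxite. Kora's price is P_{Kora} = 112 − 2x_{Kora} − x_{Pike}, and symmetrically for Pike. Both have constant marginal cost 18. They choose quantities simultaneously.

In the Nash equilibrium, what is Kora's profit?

Mine Kora's profit: π = x_{Kora}(112 − 2x_{Kora} − x_{Pike}) − 18x_{Kora}.
∂π/∂x_{Kora} = 94 − 4x_{Kora} − x_{Pike} = 0 ⇒ x_{Kora} = 23.5 − 0.25x_{Pike}.
Setting x_{Kora} = x_{Pike} in the reaction function: x_{Kora} = 23.5 − 0.25x_{Kora}, so x_{Kora} = 23.5 / 1.25 = 18.8.
P_{Kora} = 112 − 2·18.8 − 18.8 = 55.6.
Profit = (55.6 − 18)·18.8 = 706.88.

706.88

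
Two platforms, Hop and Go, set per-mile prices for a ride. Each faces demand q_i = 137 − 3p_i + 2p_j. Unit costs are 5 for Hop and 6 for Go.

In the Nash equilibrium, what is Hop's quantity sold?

Hop's profit: π = (p_{Hop} − 5)(137 − 3p_{Hop} + 2p_{Go}).
∂π/∂p_{Hop} = 152 − 6p_{Hop} + 2p_{Go} = 0 ⇒ p_{Hop} = 76/3 + (1/3)p_{Go}.
Similarly p_{Go} = 155/6 + (1/3)p_{Hop}.
Plugging p_{Go} into Hop's best response: p_{Hop} = 76/3 + (1/3)(155/6 + (1/3)p_{Hop}) ⇒ (8/9)p_{Hop} = 611/18, so p_{Hop} = 38.1875.
Then p_{Go} = 155/6 + (1/3)·38.1875 = 38.5625.
q_{Hop} = 137 − 3·38.1875 + 2·38.5625 = 99.5625.

99.5625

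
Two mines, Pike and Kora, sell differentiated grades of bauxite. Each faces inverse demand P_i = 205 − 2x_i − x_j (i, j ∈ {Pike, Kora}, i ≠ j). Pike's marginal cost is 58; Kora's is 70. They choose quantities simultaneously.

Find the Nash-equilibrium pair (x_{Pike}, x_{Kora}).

Mine Pike's profit: π = x_{Pike}(205 − 2x_{Pike} − x_{Kora}) − 58x_{Pike}.
∂π/∂x_{Pike} = 147 − 4x_{Pike} − x_{Kora} = 0 ⇒ x_{Pike} = 36.75 − 0.25x_{Kora}.
Similarly x_{Kora} = 33.75 − 0.25x_{Pike}.
Solving the two reaction functions simultaneously: (1 − (−0.25)(−0.25))x_{Pike} = 36.75 − 0.25·33.75, so 0.9375x_{Pike} = 28.3125 and x_{Pike} = 30.2.
Then x_{Kora} = 33.75 − 0.25·30.2 = 26.2.

30.2, 26.2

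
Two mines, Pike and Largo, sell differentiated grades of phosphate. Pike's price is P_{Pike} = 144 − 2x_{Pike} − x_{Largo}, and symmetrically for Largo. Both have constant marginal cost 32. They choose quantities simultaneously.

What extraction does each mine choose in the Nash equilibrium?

Mine Pike's profit: π = x_{Pike}(144 − 2x_{Pike} − x_{Largo}) − 32x_{Pike}.
∂π/∂x_{Pike} = 112 − 4x_{Pike} − x_{Largo} = 0 ⇒ x_{Pike} = 28 − 0.25x_{Largo}.
Setting x_{Pike} = x_{Largo} in the reaction function: x_{Pike} = 28 − 0.25x_{Pike}, so x_{Pike} = 28 / 1.25 = 22.4.

22.4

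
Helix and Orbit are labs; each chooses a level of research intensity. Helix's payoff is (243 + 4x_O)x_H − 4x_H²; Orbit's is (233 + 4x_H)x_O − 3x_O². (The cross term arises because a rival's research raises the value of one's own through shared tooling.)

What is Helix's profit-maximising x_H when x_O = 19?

Expanding Helix's payoff: 243x_H + 4x_Ox_H − 4x_H².
∂π/∂x_H = 243 + 4x_O − 8x_H = 0, so x_H = 30.375 + 0.5x_O.
At x_O = 19: x_H = 30.375 + 0.5·19 = 39.875.

39.875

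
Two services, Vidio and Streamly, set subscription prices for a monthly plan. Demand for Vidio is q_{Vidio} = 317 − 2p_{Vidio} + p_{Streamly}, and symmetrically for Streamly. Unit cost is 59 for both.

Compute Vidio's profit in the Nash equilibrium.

Vidio's profit: π = (p_{Vidio} − 59)(317 − 2p_{Vidio} + p_{Streamly}).
∂π/∂p_{Vidio} = 435 − 4p_{Vidio} + p_{Streamly} = 0 ⇒ p_{Vidio} = 108.75 + 0.25p_{Streamly}.
Setting p_{Vidio} = p_{Streamly} in the reaction function: p_{Vidio} = 108.75 + 0.25p_{Vidio}, so p_{Vidio} = 108.75 / 0.75 = 145.
q_{Vidio} = 317 − 2·145 + 145 = 172.
Profit = (145 − 59)·172 = 14792.

14792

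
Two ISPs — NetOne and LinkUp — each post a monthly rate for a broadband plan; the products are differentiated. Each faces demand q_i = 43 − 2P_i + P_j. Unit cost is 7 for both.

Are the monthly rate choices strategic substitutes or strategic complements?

NetOne's profit: π = (P_{NetOne} − 7)(43 − 2P_{NetOne} + P_{LinkUp}).
∂π/∂P_{NetOne} = 57 − 4P_{NetOne} + P_{LinkUp} = 0 ⇒ P_{NetOne} = 14.25 + 0.25P_{LinkUp}.
The best-response slope dP_{NetOne}/dP_{LinkUp} = 0.25 > 0: the reaction function is upward-sloping, so the choices are strategic complements.

strategic complements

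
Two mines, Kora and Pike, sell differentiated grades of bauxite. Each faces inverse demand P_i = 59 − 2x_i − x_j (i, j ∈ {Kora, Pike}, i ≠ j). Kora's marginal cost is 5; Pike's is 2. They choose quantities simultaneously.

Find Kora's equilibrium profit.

224.72

Mine Kora's profit: π = x_{Kora}(59 − 2x_{Kora} − x_{Pike}) − 5x_{Kora}.
∂π/∂x_{Kora} = 54 − 4x_{Kora} − x_{Pike} = 0 ⇒ x_{Kora} = 13.5 − 0.25x_{Pike}.
Similarly x_{Pike} = 14.25 − 0.25x_{Kora}.
Substituting the second reaction function into the first: x_{Kora} = 13.5 − 0.25(14.25 − 0.25x_{Kora}), which gives 0.9375x_{Kora} = 9.9375 ⇒ x_{Kora} = 10.6.
Then x_{Pike} = 14.25 − 0.25·10.6 = 11.6.
P_{Kora} = 59 − 2·10.6 − 11.6 = 26.2.
Profit = (26.2 − 5)·10.6 = 224.72.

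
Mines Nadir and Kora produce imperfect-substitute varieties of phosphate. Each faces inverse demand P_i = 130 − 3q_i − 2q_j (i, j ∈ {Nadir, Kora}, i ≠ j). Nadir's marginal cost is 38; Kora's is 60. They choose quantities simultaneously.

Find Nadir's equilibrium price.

Mine Nadir's profit: π = q_{Nadir}(130 − 3q_{Nadir} − 2q_{Kora}) − 38q_{Nadir}.
∂π/∂q_{Nadir} = 92 − 6q_{Nadir} − 2q_{Kora} = 0 ⇒ q_{Nadir} = 46/3 − (1/3)q_{Kora}.
Similarly q_{Kora} = 35/3 − (1/3)q_{Nadir}.
Plugging q_{Kora} into Nadir's best response: q_{Nadir} = 46/3 − (1/3)(35/3 − (1/3)q_{Nadir}) ⇒ (8/9)q_{Nadir} = 103/9, so q_{Nadir} = 12.875.
Then q_{Kora} = 35/3 − (1/3)·12.875 = 7.375.
P_{Nadir} = 130 − 3·12.875 − 2·7.375 = 76.625.

76.625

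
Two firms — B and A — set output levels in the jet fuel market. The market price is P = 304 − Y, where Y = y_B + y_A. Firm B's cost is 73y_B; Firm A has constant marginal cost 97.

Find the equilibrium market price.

158

Firm B's profit: π = y_B(304 − (y_B + y_A)) − 73y_B.
∂π/∂y_B = 231 − 2y_B − y_A = 0, so y_B = 115.5 − 0.5y_A.
By the same steps for A: y_A = 103.5 − 0.5y_B.
Plugging y_A into B's best response: y_B = 115.5 − 0.5(103.5 − 0.5y_B) ⇒ 0.75y_B = 63.75, so y_B = 85.
Then y_A = 103.5 − 0.5·85 = 61.
Equilibrium price: P = 304 − 146 = 158.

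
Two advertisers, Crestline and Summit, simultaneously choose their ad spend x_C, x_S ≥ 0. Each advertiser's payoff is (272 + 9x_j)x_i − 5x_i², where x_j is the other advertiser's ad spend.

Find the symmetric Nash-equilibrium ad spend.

272

Crestline's payoff is (272 + 9x_S)x_C − 5x_C².
∂π/∂x_C = 272 + 9x_S − 10x_C = 0, so x_C = 27.2 + 0.9x_S.
By symmetry x_S = x_C; substituting into the reaction function, 0.1x_C = 27.2 and x_C = 272.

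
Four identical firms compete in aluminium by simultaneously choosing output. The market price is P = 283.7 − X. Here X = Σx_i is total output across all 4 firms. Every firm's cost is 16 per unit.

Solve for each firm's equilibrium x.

53.54

A representative firm's profit is π_i = x_i(283.7 − X) − 16x_i, with X = x_i + Σ_{j≠i} x_j.
First-order condition: 267.7 − 2x_i − Σ_{j≠i} x_j = 0.
Imposing symmetry (x_j = x for all j) turns Σ_{j≠i} x_j into 3x, so 267.7 = 5x and x = 53.54.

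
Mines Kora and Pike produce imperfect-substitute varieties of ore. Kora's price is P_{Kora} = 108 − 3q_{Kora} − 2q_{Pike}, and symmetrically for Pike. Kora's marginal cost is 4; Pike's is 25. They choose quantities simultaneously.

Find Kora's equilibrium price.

46.9375

Mine Kora's profit: π = q_{Kora}(108 − 3q_{Kora} − 2q_{Pike}) − 4q_{Kora}.
∂π/∂q_{Kora} = 104 − 6q_{Kora} − 2q_{Pike} = 0 ⇒ q_{Kora} = 52/3 − (1/3)q_{Pike}.
Similarly q_{Pike} = 83/6 − (1/3)q_{Kora}.
Plugging q_{Pike} into Kora's best response: q_{Kora} = 52/3 − (1/3)(83/6 − (1/3)q_{Kora}) ⇒ (8/9)q_{Kora} = 229/18, so q_{Kora} = 14.3125.
Then q_{Pike} = 83/6 − (1/3)·14.3125 = 9.0625.
P_{Kora} = 108 − 3·14.3125 − 2·9.0625 = 46.9375.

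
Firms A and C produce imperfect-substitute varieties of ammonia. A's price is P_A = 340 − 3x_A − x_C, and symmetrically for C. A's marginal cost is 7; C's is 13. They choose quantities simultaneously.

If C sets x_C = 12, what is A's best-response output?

53.5

Firm A's profit: π = x_A(340 − 3x_A − x_C) − 7x_A.
∂π/∂x_A = 333 − 6x_A − x_C = 0 ⇒ x_A = 55.5 − (1/6)x_C.
At x_C = 12: x_A = 55.5 − (1/6)·12 = 53.5.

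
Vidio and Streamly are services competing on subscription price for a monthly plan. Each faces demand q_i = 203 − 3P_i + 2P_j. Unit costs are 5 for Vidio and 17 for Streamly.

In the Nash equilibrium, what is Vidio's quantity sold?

Vidio's profit: π = (P_{Vidio} − 5)(203 − 3P_{Vidio} + 2P_{Streamly}).
∂π/∂P_{Vidio} = 218 − 6P_{Vidio} + 2P_{Streamly} = 0 ⇒ P_{Vidio} = 109/3 + (1/3)P_{Streamly}.
Similarly P_{Streamly} = 127/3 + (1/3)P_{Vidio}.
Solving the two reaction functions simultaneously: (1 − (1/3)(1/3))P_{Vidio} = 109/3 + (1/3)·(127/3), so (8/9)P_{Vidio} = 454/9 and P_{Vidio} = 56.75.
Then P_{Streamly} = 127/3 + (1/3)·56.75 = 61.25.
q_{Vidio} = 203 − 3·56.75 + 2·61.25 = 155.25.

155.25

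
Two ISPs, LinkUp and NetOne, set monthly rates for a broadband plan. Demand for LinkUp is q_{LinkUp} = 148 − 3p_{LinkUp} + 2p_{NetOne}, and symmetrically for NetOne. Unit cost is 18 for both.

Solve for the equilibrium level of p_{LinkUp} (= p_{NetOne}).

50.5

LinkUp's profit: π = (p_{LinkUp} − 18)(148 − 3p_{LinkUp} + 2p_{NetOne}).
∂π/∂p_{LinkUp} = 202 − 6p_{LinkUp} + 2p_{NetOne} = 0 ⇒ p_{LinkUp} = 101/3 + (1/3)p_{NetOne}.
The game is symmetric, so in equilibrium p_{NetOne} = p_{LinkUp}: the reaction function gives (2/3)p_{LinkUp} = 101/3, hence p_{LinkUp} = 50.5.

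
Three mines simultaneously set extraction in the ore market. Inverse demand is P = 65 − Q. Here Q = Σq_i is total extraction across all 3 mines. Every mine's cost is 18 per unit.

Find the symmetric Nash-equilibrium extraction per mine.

11.75

A representative mine's profit is π_i = q_i(65 − Q) − 18q_i, with Q = q_i + Σ_{j≠i} q_j.
First-order condition: 47 − 2q_i − Σ_{j≠i} q_j = 0.
In a symmetric equilibrium every mine chooses the same q, so Σ_{j≠i} q_j = 2q. The condition becomes 47 − 4q = 0, giving q = 47/4 = 11.75.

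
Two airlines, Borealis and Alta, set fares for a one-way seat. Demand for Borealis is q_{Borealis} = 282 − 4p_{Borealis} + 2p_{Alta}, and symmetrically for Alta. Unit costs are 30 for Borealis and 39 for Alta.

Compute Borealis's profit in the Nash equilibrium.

Borealis's profit: π = (p_{Borealis} − 30)(282 − 4p_{Borealis} + 2p_{Alta}).
∂π/∂p_{Borealis} = 402 − 8p_{Borealis} + 2p_{Alta} = 0 ⇒ p_{Borealis} = 50.25 + 0.25p_{Alta}.
Similarly p_{Alta} = 54.75 + 0.25p_{Borealis}.
Substituting the second reaction function into the first: p_{Borealis} = 50.25 + 0.25(54.75 + 0.25p_{Borealis}), which gives 0.9375p_{Borealis} = 63.9375 ⇒ p_{Borealis} = 68.2.
Then p_{Alta} = 54.75 + 0.25·68.2 = 71.8.
q_{Borealis} = 282 − 4·68.2 + 2·71.8 = 152.8.
Profit = (68.2 − 30)·152.8 = 5836.96.

5836.96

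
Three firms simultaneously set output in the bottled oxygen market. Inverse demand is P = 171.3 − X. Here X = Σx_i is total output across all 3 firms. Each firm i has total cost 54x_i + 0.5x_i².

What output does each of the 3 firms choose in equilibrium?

23.46

A representative firm's profit is π_i = x_i(171.3 − X) − 54x_i − 0.5x_i², with X = x_i + Σ_{j≠i} x_j.
First-order condition: 117.3 − 3x_i − Σ_{j≠i} x_j = 0.
With identical firms, set every x_j = x: then 117.3 − 3x − 2x = 0, i.e. x = 117.3/5 = 23.46.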